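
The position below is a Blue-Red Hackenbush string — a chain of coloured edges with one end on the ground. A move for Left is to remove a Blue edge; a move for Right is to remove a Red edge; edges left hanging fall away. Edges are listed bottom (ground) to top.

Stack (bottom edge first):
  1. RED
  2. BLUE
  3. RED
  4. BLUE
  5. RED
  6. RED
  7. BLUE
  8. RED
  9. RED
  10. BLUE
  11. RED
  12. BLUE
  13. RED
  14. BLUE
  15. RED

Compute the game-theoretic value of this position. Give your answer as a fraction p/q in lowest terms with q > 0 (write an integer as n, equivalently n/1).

-11691/16384

1 of 15 · R · max L −∞ · min R 0 -> -1
2 of 15 · RB · max L -1 · min R 0 -> -1/2
3 of 15 · RBR · max L -1 · min R -1/2 -> -3/4
4 of 15 · RBRB · max L -3/4 · min R -1/2 -> -5/8
5 of 15 · RBRBR · max L -3/4 · min R -5/8 -> -11/16
6 of 15 · RBRBRR · max L -3/4 · min R -11/16 -> -23/32
7 of 15 · RBRBRRB · max L -23/32 · min R -11/16 -> -45/64
8 of 15 · RBRBRRBR · max L -23/32 · min R -45/64 -> -91/128
9 of 15 · RBRBRRBRR · max L -23/32 · min R -91/128 -> -183/256
10 of 15 · RBRBRRBRRB · max L -183/256 · min R -91/128 -> -365/512
11 of 15 · RBRBRRBRRBR · max L -183/256 · min R -365/512 -> -731/1024
12 of 15 · RBRBRRBRRBRB · max L -731/1024 · min R -365/512 -> -1461/2048
13 of 15 · RBRBRRBRRBRBR · max L -731/1024 · min R -1461/2048 -> -2923/4096
14 of 15 · RBRBRRBRRBRBRB · max L -2923/4096 · min R -1461/2048 -> -5845/8192
15 of 15 · RBRBRRBRRBRBRBR · max L -2923/4096 · min R -5845/8192 -> -11691/16384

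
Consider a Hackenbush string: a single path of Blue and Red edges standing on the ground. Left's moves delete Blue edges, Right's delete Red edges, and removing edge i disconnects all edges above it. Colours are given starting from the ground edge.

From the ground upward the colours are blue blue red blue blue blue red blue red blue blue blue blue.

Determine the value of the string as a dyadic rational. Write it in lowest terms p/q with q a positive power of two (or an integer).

3935/2048

1 of 13 · b · max L 0 · min R +∞ so 1
2 of 13 · bb · max L 1 · min R +∞ so 2
3 of 13 · bbr · max L 1 · min R 2 so 3/2
4 of 13 · bbrb · max L 3/2 · min R 2 so 7/4
5 of 13 · bbrbb · max L 7/4 · min R 2 so 15/8
6 of 13 · bbrbbb · max L 15/8 · min R 2 so 31/16
7 of 13 · bbrbbbr · max L 15/8 · min R 31/16 so 61/32
8 of 13 · bbrbbbrb · max L 61/32 · min R 31/16 so 123/64
9 of 13 · bbrbbbrbr · max L 61/32 · min R 123/64 so 245/128
10 of 13 · bbrbbbrbrb · max L 245/128 · min R 123/64 so 491/256
11 of 13 · bbrbbbrbrbb · max L 491/256 · min R 123/64 so 983/512
12 of 13 · bbrbbbrbrbbb · max L 983/512 · min R 123/64 so 1967/1024
13 of 13 · bbrbbbrbrbbbb · max L 1967/1024 · min R 123/64 so 3935/2048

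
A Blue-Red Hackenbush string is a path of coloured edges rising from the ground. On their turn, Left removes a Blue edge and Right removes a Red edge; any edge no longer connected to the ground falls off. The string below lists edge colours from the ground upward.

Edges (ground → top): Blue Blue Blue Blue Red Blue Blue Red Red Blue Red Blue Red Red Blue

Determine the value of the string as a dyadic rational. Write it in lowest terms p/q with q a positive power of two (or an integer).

7763/2048

Build value(s[:k]) for k = 1..15, string s = Blue Blue Blue Blue Red Blue Blue Red Red Blue Red Blue Red Red Blue.
1 of 15 · B · max L 0 · min R +∞ so 1
2 of 15 · BB · max L 1 · min R +∞ so 2
3 of 15 · BBB · max L 2 · min R +∞ so 3
4 of 15 · BBBB · max L 3 · min R +∞ so 4
5 of 15 · BBBBR · max L 3 · min R 4 so 7/2
6 of 15 · BBBBRB · max L 7/2 · min R 4 so 15/4
7 of 15 · BBBBRBB · max L 15/4 · min R 4 so 31/8
8 of 15 · BBBBRBBR · max L 15/4 · min R 31/8 so 61/16
9 of 15 · BBBBRBBRR · max L 15/4 · min R 61/16 so 121/32
10 of 15 · BBBBRBBRRB · max L 121/32 · min R 61/16 so 243/64
11 of 15 · BBBBRBBRRBR · max L 121/32 · min R 243/64 so 485/128
12 of 15 · BBBBRBBRRBRB · max L 485/128 · min R 243/64 so 971/256
13 of 15 · BBBBRBBRRBRBR · max L 485/128 · min R 971/256 so 1941/512
14 of 15 · BBBBRBBRRBRBRR · max L 485/128 · min R 1941/512 so 3881/1024
15 of 15 · BBBBRBBRRBRBRRB · max L 3881/1024 · min R 1941/512 so 7763/2048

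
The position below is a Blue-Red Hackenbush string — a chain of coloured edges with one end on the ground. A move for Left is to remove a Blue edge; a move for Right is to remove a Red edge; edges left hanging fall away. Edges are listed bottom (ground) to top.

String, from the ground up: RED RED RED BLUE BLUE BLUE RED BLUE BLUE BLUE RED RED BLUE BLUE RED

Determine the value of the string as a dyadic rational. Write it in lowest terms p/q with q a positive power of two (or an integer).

Build val(s[:k]) for k = 1..15, string s = RED RED RED BLUE BLUE BLUE RED BLUE BLUE BLUE RED RED BLUE BLUE RED.
edge 1 of 15 (RED): { none | 0 } = -1
edge 2 of 15 (RED): { none | -1; 0 } = -2
edge 3 of 15 (RED): { none | -2; -1; 0 } = -3
edge 4 of 15 (BLUE): { -3 | -2; -1; 0 } = -5/2
edge 5 of 15 (BLUE): { -3; -5/2 | -2; -1; 0 } = -9/4
edge 6 of 15 (BLUE): { -3; -5/2; -9/4 | -2; -1; 0 } = -17/8
edge 7 of 15 (RED): { -3; -5/2; -9/4 | -17/8; -2; -1; 0 } = -35/16
edge 8 of 15 (BLUE): { -3; -5/2; -9/4; -35/16 | -17/8; -2; -1; 0 } = -69/32
edge 9 of 15 (BLUE): { -3; -5/2; -9/4; -35/16; -69/32 | -17/8; -2; -1; 0 } = -137/64
edge 10 of 15 (BLUE): { -3; -5/2; -9/4; -35/16; -69/32; -137/64 | -17/8; -2; -1; 0 } = -273/128
edge 11 of 15 (RED): { -3; -5/2; -9/4; -35/16; -69/32; -137/64 | -273/128; -17/8; -2; -1; 0 } = -547/256
edge 12 of 15 (RED): { -3; -5/2; -9/4; -35/16; -69/32; -137/64 | -547/256; -273/128; -17/8; -2; -1; 0 } = -1095/512
edge 13 of 15 (BLUE): { -3; -5/2; -9/4; -35/16; -69/32; -137/64; -1095/512 | -547/256; -273/128; -17/8; -2; -1; 0 } = -2189/1024
edge 14 of 15 (BLUE): { -3; -5/2; -9/4; -35/16; -69/32; -137/64; -1095/512; -2189/1024 | -547/256; -273/128; -17/8; -2; -1; 0 } = -4377/2048
edge 15 of 15 (RED): { -3; -5/2; -9/4; -35/16; -69/32; -137/64; -1095/512; -2189/1024 | -4377/2048; -547/256; -273/128; -17/8; -2; -1; 0 } = -8755/4096

-8755/4096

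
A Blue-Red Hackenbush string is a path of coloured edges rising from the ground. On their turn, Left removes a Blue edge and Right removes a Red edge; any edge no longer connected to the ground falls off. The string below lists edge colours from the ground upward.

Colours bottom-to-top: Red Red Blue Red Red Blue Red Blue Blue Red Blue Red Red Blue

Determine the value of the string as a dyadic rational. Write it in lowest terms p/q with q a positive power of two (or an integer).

Prefix values for Red Red Blue Red Red Blue Red Blue Blue Red Blue Red Red Blue via {L|R} + simplicity:
R: Left { · }, Right { 0 } gives simplest -1
RR: Left { · }, Right { -1, 0 } gives simplest -2
RRB: Left { -2 }, Right { -1, 0 } gives simplest -3/2
RRBR: Left { -2 }, Right { -3/2, -1, 0 } gives simplest -7/4
RRBRR: Left { -2 }, Right { -7/4, -3/2, -1, 0 } gives simplest -15/8
RRBRRB: Left { -2, -15/8 }, Right { -7/4, -3/2, -1, 0 } gives simplest -29/16
RRBRRBR: Left { -2, -15/8 }, Right { -29/16, -7/4, -3/2, -1, 0 } gives simplest -59/32
RRBRRBRB: Left { -2, -15/8, -59/32 }, Right { -29/16, -7/4, -3/2, -1, 0 } gives simplest -117/64
RRBRRBRBB: Left { -2, -15/8, -59/32, -117/64 }, Right { -29/16, -7/4, -3/2, -1, 0 } gives simplest -233/128
RRBRRBRBBR: Left { -2, -15/8, -59/32, -117/64 }, Right { -233/128, -29/16, -7/4, -3/2, -1, 0 } gives simplest -467/256
RRBRRBRBBRB: Left { -2, -15/8, -59/32, -117/64, -467/256 }, Right { -233/128, -29/16, -7/4, -3/2, -1, 0 } gives simplest -933/512
RRBRRBRBBRBR: Left { -2, -15/8, -59/32, -117/64, -467/256 }, Right { -933/512, -233/128, -29/16, -7/4, -3/2, -1, 0 } gives simplest -1867/1024
RRBRRBRBBRBRR: Left { -2, -15/8, -59/32, -117/64, -467/256 }, Right { -1867/1024, -933/512, -233/128, -29/16, -7/4, -3/2, -1, 0 } gives simplest -3735/2048
RRBRRBRBBRBRRB: Left { -2, -15/8, -59/32, -117/64, -467/256, -3735/2048 }, Right { -1867/1024, -933/512, -233/128, -29/16, -7/4, -3/2, -1, 0 } gives simplest -7469/4096

-7469/4096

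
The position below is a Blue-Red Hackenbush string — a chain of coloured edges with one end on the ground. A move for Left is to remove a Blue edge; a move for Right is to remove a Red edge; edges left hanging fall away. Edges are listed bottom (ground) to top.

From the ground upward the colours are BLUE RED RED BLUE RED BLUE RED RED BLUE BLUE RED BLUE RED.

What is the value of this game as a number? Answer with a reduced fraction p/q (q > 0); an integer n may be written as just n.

1333/4096

edge 1 of 13 (BLUE): { 0 | — } — 1
edge 2 of 13 (RED): { 0 | 1 } — 1/2
edge 3 of 13 (RED): { 0 | 1/2; 1 } — 1/4
edge 4 of 13 (BLUE): { 0; 1/4 | 1/2; 1 } — 3/8
edge 5 of 13 (RED): { 0; 1/4 | 3/8; 1/2; 1 } — 5/16
edge 6 of 13 (BLUE): { 0; 1/4; 5/16 | 3/8; 1/2; 1 } — 11/32
edge 7 of 13 (RED): { 0; 1/4; 5/16 | 11/32; 3/8; 1/2; 1 } — 21/64
edge 8 of 13 (RED): { 0; 1/4; 5/16 | 21/64; 11/32; 3/8; 1/2; 1 } — 41/128
edge 9 of 13 (BLUE): { 0; 1/4; 5/16; 41/128 | 21/64; 11/32; 3/8; 1/2; 1 } — 83/256
edge 10 of 13 (BLUE): { 0; 1/4; 5/16; 41/128; 83/256 | 21/64; 11/32; 3/8; 1/2; 1 } — 167/512
edge 11 of 13 (RED): { 0; 1/4; 5/16; 41/128; 83/256 | 167/512; 21/64; 11/32; 3/8; 1/2; 1 } — 333/1024
edge 12 of 13 (BLUE): { 0; 1/4; 5/16; 41/128; 83/256; 333/1024 | 167/512; 21/64; 11/32; 3/8; 1/2; 1 } — 667/2048
edge 13 of 13 (RED): { 0; 1/4; 5/16; 41/128; 83/256; 333/1024 | 667/2048; 167/512; 21/64; 11/32; 3/8; 1/2; 1 } — 1333/4096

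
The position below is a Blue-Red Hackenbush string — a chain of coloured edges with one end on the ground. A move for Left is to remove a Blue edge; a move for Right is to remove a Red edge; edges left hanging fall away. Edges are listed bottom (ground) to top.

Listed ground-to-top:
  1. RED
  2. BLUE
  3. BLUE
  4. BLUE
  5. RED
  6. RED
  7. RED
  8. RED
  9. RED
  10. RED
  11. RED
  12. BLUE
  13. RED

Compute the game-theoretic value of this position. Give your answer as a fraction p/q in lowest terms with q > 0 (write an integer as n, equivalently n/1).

edge 1 of 13 (RED): { ∅ | 0 } -> -1
edge 2 of 13 (BLUE): { -1 | 0 } -> -1/2
edge 3 of 13 (BLUE): { -1,-1/2 | 0 } -> -1/4
edge 4 of 13 (BLUE): { -1,-1/2,-1/4 | 0 } -> -1/8
edge 5 of 13 (RED): { -1,-1/2,-1/4 | -1/8,0 } -> -3/16
edge 6 of 13 (RED): { -1,-1/2,-1/4 | -3/16,-1/8,0 } -> -7/32
edge 7 of 13 (RED): { -1,-1/2,-1/4 | -7/32,-3/16,-1/8,0 } -> -15/64
edge 8 of 13 (RED): { -1,-1/2,-1/4 | -15/64,-7/32,-3/16,-1/8,0 } -> -31/128
edge 9 of 13 (RED): { -1,-1/2,-1/4 | -31/128,-15/64,-7/32,-3/16,-1/8,0 } -> -63/256
edge 10 of 13 (RED): { -1,-1/2,-1/4 | -63/256,-31/128,-15/64,-7/32,-3/16,-1/8,0 } -> -127/512
edge 11 of 13 (RED): { -1,-1/2,-1/4 | -127/512,-63/256,-31/128,-15/64,-7/32,-3/16,-1/8,0 } -> -255/1024
edge 12 of 13 (BLUE): { -1,-1/2,-1/4,-255/1024 | -127/512,-63/256,-31/128,-15/64,-7/32,-3/16,-1/8,0 } -> -509/2048
edge 13 of 13 (RED): { -1,-1/2,-1/4,-255/1024 | -509/2048,-127/512,-63/256,-31/128,-15/64,-7/32,-3/16,-1/8,0 } -> -1019/4096

-1019/4096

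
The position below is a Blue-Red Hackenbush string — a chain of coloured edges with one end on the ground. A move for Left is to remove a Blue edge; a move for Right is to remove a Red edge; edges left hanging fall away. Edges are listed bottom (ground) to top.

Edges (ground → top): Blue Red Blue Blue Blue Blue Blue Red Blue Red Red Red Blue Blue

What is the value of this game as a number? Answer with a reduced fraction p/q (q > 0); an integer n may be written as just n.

8007/8192

Build val(s[:k]) for k = 1..14, string s = Blue Red Blue Blue Blue Blue Blue Red Blue Red Red Red Blue Blue.
step 1: add Blue to get B; options L={ 0 } R={ none } → 1
step 2: add Red to get BR; options L={ 0 } R={ 1 } → 1/2
step 3: add Blue to get BRB; options L={ 0 1/2 } R={ 1 } → 3/4
step 4: add Blue to get BRBB; options L={ 0 1/2 3/4 } R={ 1 } → 7/8
step 5: add Blue to get BRBBB; options L={ 0 1/2 3/4 7/8 } R={ 1 } → 15/16
step 6: add Blue to get BRBBBB; options L={ 0 1/2 3/4 7/8 15/16 } R={ 1 } → 31/32
step 7: add Blue to get BRBBBBB; options L={ 0 1/2 3/4 7/8 15/16 31/32 } R={ 1 } → 63/64
step 8: add Red to get BRBBBBBR; options L={ 0 1/2 3/4 7/8 15/16 31/32 } R={ 63/64 1 } → 125/128
step 9: add Blue to get BRBBBBBRB; options L={ 0 1/2 3/4 7/8 15/16 31/32 125/128 } R={ 63/64 1 } → 251/256
step 10: add Red to get BRBBBBBRBR; options L={ 0 1/2 3/4 7/8 15/16 31/32 125/128 } R={ 251/256 63/64 1 } → 501/512
step 11: add Red to get BRBBBBBRBRR; options L={ 0 1/2 3/4 7/8 15/16 31/32 125/128 } R={ 501/512 251/256 63/64 1 } → 1001/1024
step 12: add Red to get BRBBBBBRBRRR; options L={ 0 1/2 3/4 7/8 15/16 31/32 125/128 } R={ 1001/1024 501/512 251/256 63/64 1 } → 2001/2048
step 13: add Blue to get BRBBBBBRBRRRB; options L={ 0 1/2 3/4 7/8 15/16 31/32 125/128 2001/2048 } R={ 1001/1024 501/512 251/256 63/64 1 } → 4003/4096
step 14: add Blue to get BRBBBBBRBRRRBB; options L={ 0 1/2 3/4 7/8 15/16 31/32 125/128 2001/2048 4003/4096 } R={ 1001/1024 501/512 251/256 63/64 1 } → 8007/8192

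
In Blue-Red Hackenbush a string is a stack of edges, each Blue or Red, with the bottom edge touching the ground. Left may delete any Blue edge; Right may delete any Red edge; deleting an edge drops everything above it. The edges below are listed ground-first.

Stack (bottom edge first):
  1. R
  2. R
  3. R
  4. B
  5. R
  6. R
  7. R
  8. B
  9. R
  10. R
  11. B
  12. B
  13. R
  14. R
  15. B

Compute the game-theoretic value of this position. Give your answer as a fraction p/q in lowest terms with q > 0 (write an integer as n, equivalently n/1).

-11981/4096

Recurse on prefixes of the 15-edge string R R R B R R R B R R B B R R B:
1 of 15 · R · max L −∞ · min R 0 -> -1
2 of 15 · RR · max L −∞ · min R -1 -> -2
3 of 15 · RRR · max L −∞ · min R -2 -> -3
4 of 15 · RRRB · max L -3 · min R -2 -> -5/2
5 of 15 · RRRBR · max L -3 · min R -5/2 -> -11/4
6 of 15 · RRRBRR · max L -3 · min R -11/4 -> -23/8
7 of 15 · RRRBRRR · max L -3 · min R -23/8 -> -47/16
8 of 15 · RRRBRRRB · max L -47/16 · min R -23/8 -> -93/32
9 of 15 · RRRBRRRBR · max L -47/16 · min R -93/32 -> -187/64
10 of 15 · RRRBRRRBRR · max L -47/16 · min R -187/64 -> -375/128
11 of 15 · RRRBRRRBRRB · max L -375/128 · min R -187/64 -> -749/256
12 of 15 · RRRBRRRBRRBB · max L -749/256 · min R -187/64 -> -1497/512
13 of 15 · RRRBRRRBRRBBR · max L -749/256 · min R -1497/512 -> -2995/1024
14 of 15 · RRRBRRRBRRBBRR · max L -749/256 · min R -2995/1024 -> -5991/2048
15 of 15 · RRRBRRRBRRBBRRB · max L -5991/2048 · min R -2995/1024 -> -11981/4096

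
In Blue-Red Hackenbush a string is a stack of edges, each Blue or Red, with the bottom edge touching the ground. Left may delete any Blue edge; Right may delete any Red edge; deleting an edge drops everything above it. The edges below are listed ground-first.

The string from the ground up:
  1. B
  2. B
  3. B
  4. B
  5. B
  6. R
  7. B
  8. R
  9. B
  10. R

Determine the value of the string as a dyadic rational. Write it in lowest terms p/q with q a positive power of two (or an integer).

Recurse on prefixes of the 10-edge string B B B B B R B R B R:
1 of 10 · B · max L 0 · min R +∞ gives 1
2 of 10 · BB · max L 1 · min R +∞ gives 2
3 of 10 · BBB · max L 2 · min R +∞ gives 3
4 of 10 · BBBB · max L 3 · min R +∞ gives 4
5 of 10 · BBBBB · max L 4 · min R +∞ gives 5
6 of 10 · BBBBBR · max L 4 · min R 5 gives 9/2
7 of 10 · BBBBBRB · max L 9/2 · min R 5 gives 19/4
8 of 10 · BBBBBRBR · max L 9/2 · min R 19/4 gives 37/8
9 of 10 · BBBBBRBRB · max L 37/8 · min R 19/4 gives 75/16
10 of 10 · BBBBBRBRBR · max L 37/8 · min R 75/16 gives 149/32

149/32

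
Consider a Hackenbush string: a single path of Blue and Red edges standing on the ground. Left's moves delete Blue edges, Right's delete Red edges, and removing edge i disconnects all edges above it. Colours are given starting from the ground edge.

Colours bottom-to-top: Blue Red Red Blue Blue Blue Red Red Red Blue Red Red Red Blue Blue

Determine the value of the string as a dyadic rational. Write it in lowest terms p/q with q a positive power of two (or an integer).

7239/16384

step 1: add Blue to get B; options L={ 0 } R={ ∅ } -> 1
step 2: add Red to get BR; options L={ 0 } R={ 1 } -> 1/2
step 3: add Red to get BRR; options L={ 0 } R={ 1/2,1 } -> 1/4
step 4: add Blue to get BRRB; options L={ 0,1/4 } R={ 1/2,1 } -> 3/8
step 5: add Blue to get BRRBB; options L={ 0,1/4,3/8 } R={ 1/2,1 } -> 7/16
step 6: add Blue to get BRRBBB; options L={ 0,1/4,3/8,7/16 } R={ 1/2,1 } -> 15/32
step 7: add Red to get BRRBBBR; options L={ 0,1/4,3/8,7/16 } R={ 15/32,1/2,1 } -> 29/64
step 8: add Red to get BRRBBBRR; options L={ 0,1/4,3/8,7/16 } R={ 29/64,15/32,1/2,1 } -> 57/128
step 9: add Red to get BRRBBBRRR; options L={ 0,1/4,3/8,7/16 } R={ 57/128,29/64,15/32,1/2,1 } -> 113/256
step 10: add Blue to get BRRBBBRRRB; options L={ 0,1/4,3/8,7/16,113/256 } R={ 57/128,29/64,15/32,1/2,1 } -> 227/512
step 11: add Red to get BRRBBBRRRBR; options L={ 0,1/4,3/8,7/16,113/256 } R={ 227/512,57/128,29/64,15/32,1/2,1 } -> 453/1024
step 12: add Red to get BRRBBBRRRBRR; options L={ 0,1/4,3/8,7/16,113/256 } R={ 453/1024,227/512,57/128,29/64,15/32,1/2,1 } -> 905/2048
step 13: add Red to get BRRBBBRRRBRRR; options L={ 0,1/4,3/8,7/16,113/256 } R={ 905/2048,453/1024,227/512,57/128,29/64,15/32,1/2,1 } -> 1809/4096
step 14: add Blue to get BRRBBBRRRBRRRB; options L={ 0,1/4,3/8,7/16,113/256,1809/4096 } R={ 905/2048,453/1024,227/512,57/128,29/64,15/32,1/2,1 } -> 3619/8192
step 15: add Blue to get BRRBBBRRRBRRRBB; options L={ 0,1/4,3/8,7/16,113/256,1809/4096,3619/8192 } R={ 905/2048,453/1024,227/512,57/128,29/64,15/32,1/2,1 } -> 7239/16384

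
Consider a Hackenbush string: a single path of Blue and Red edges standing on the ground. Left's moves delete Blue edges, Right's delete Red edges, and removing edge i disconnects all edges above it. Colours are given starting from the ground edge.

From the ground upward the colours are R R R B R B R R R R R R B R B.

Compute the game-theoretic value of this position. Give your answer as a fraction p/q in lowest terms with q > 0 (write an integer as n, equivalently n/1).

-11253/4096

step 1: add R to get R; options L={  } R={ 0 } = -1
step 2: add R to get RR; options L={  } R={ -1,0 } = -2
step 3: add R to get RRR; options L={  } R={ -2,-1,0 } = -3
step 4: add B to get RRRB; options L={ -3 } R={ -2,-1,0 } = -5/2
step 5: add R to get RRRBR; options L={ -3 } R={ -5/2,-2,-1,0 } = -11/4
step 6: add B to get RRRBRB; options L={ -3,-11/4 } R={ -5/2,-2,-1,0 } = -21/8
step 7: add R to get RRRBRBR; options L={ -3,-11/4 } R={ -21/8,-5/2,-2,-1,0 } = -43/16
step 8: add R to get RRRBRBRR; options L={ -3,-11/4 } R={ -43/16,-21/8,-5/2,-2,-1,0 } = -87/32
step 9: add R to get RRRBRBRRR; options L={ -3,-11/4 } R={ -87/32,-43/16,-21/8,-5/2,-2,-1,0 } = -175/64
step 10: add R to get RRRBRBRRRR; options L={ -3,-11/4 } R={ -175/64,-87/32,-43/16,-21/8,-5/2,-2,-1,0 } = -351/128
step 11: add R to get RRRBRBRRRRR; options L={ -3,-11/4 } R={ -351/128,-175/64,-87/32,-43/16,-21/8,-5/2,-2,-1,0 } = -703/256
step 12: add R to get RRRBRBRRRRRR; options L={ -3,-11/4 } R={ -703/256,-351/128,-175/64,-87/32,-43/16,-21/8,-5/2,-2,-1,0 } = -1407/512
step 13: add B to get RRRBRBRRRRRRB; options L={ -3,-11/4,-1407/512 } R={ -703/256,-351/128,-175/64,-87/32,-43/16,-21/8,-5/2,-2,-1,0 } = -2813/1024
step 14: add R to get RRRBRBRRRRRRBR; options L={ -3,-11/4,-1407/512 } R={ -2813/1024,-703/256,-351/128,-175/64,-87/32,-43/16,-21/8,-5/2,-2,-1,0 } = -5627/2048
step 15: add B to get RRRBRBRRRRRRBRB; options L={ -3,-11/4,-1407/512,-5627/2048 } R={ -2813/1024,-703/256,-351/128,-175/64,-87/32,-43/16,-21/8,-5/2,-2,-1,0 } = -11253/4096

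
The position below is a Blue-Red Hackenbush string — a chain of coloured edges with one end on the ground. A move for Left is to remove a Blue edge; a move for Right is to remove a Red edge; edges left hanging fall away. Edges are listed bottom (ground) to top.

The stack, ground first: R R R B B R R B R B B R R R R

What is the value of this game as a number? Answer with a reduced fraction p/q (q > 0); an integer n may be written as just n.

-9887/4096

R: Left { — }, Right { 0 } → simplest -1
RR: Left { — }, Right { -1; 0 } → simplest -2
RRR: Left { — }, Right { -2; -1; 0 } → simplest -3
RRRB: Left { -3 }, Right { -2; -1; 0 } → simplest -5/2
RRRBB: Left { -3; -5/2 }, Right { -2; -1; 0 } → simplest -9/4
RRRBBR: Left { -3; -5/2 }, Right { -9/4; -2; -1; 0 } → simplest -19/8
RRRBBRR: Left { -3; -5/2 }, Right { -19/8; -9/4; -2; -1; 0 } → simplest -39/16
RRRBBRRB: Left { -3; -5/2; -39/16 }, Right { -19/8; -9/4; -2; -1; 0 } → simplest -77/32
RRRBBRRBR: Left { -3; -5/2; -39/16 }, Right { -77/32; -19/8; -9/4; -2; -1; 0 } → simplest -155/64
RRRBBRRBRB: Left { -3; -5/2; -39/16; -155/64 }, Right { -77/32; -19/8; -9/4; -2; -1; 0 } → simplest -309/128
RRRBBRRBRBB: Left { -3; -5/2; -39/16; -155/64; -309/128 }, Right { -77/32; -19/8; -9/4; -2; -1; 0 } → simplest -617/256
RRRBBRRBRBBR: Left { -3; -5/2; -39/16; -155/64; -309/128 }, Right { -617/256; -77/32; -19/8; -9/4; -2; -1; 0 } → simplest -1235/512
RRRBBRRBRBBRR: Left { -3; -5/2; -39/16; -155/64; -309/128 }, Right { -1235/512; -617/256; -77/32; -19/8; -9/4; -2; -1; 0 } → simplest -2471/1024
RRRBBRRBRBBRRR: Left { -3; -5/2; -39/16; -155/64; -309/128 }, Right { -2471/1024; -1235/512; -617/256; -77/32; -19/8; -9/4; -2; -1; 0 } → simplest -4943/2048
RRRBBRRBRBBRRRR: Left { -3; -5/2; -39/16; -155/64; -309/128 }, Right { -4943/2048; -2471/1024; -1235/512; -617/256; -77/32; -19/8; -9/4; -2; -1; 0 } → simplest -9887/4096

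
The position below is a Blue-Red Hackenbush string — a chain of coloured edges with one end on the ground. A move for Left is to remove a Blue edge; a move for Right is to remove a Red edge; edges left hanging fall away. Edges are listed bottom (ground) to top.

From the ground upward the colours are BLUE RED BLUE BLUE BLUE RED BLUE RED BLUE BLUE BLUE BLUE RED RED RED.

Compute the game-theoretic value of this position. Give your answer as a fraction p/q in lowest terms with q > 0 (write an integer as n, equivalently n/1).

Build g(s[:k]) for k = 1..15, string s = BLUE RED BLUE BLUE BLUE RED BLUE RED BLUE BLUE BLUE BLUE RED RED RED.
edge 1 of 15 (BLUE): { 0 | · } gives 1
edge 2 of 15 (RED): { 0 | 1 } gives 1/2
edge 3 of 15 (BLUE): { 0; 1/2 | 1 } gives 3/4
edge 4 of 15 (BLUE): { 0; 1/2; 3/4 | 1 } gives 7/8
edge 5 of 15 (BLUE): { 0; 1/2; 3/4; 7/8 | 1 } gives 15/16
edge 6 of 15 (RED): { 0; 1/2; 3/4; 7/8 | 15/16; 1 } gives 29/32
edge 7 of 15 (BLUE): { 0; 1/2; 3/4; 7/8; 29/32 | 15/16; 1 } gives 59/64
edge 8 of 15 (RED): { 0; 1/2; 3/4; 7/8; 29/32 | 59/64; 15/16; 1 } gives 117/128
edge 9 of 15 (BLUE): { 0; 1/2; 3/4; 7/8; 29/32; 117/128 | 59/64; 15/16; 1 } gives 235/256
edge 10 of 15 (BLUE): { 0; 1/2; 3/4; 7/8; 29/32; 117/128; 235/256 | 59/64; 15/16; 1 } gives 471/512
edge 11 of 15 (BLUE): { 0; 1/2; 3/4; 7/8; 29/32; 117/128; 235/256; 471/512 | 59/64; 15/16; 1 } gives 943/1024
edge 12 of 15 (BLUE): { 0; 1/2; 3/4; 7/8; 29/32; 117/128; 235/256; 471/512; 943/1024 | 59/64; 15/16; 1 } gives 1887/2048
edge 13 of 15 (RED): { 0; 1/2; 3/4; 7/8; 29/32; 117/128; 235/256; 471/512; 943/1024 | 1887/2048; 59/64; 15/16; 1 } gives 3773/4096
edge 14 of 15 (RED): { 0; 1/2; 3/4; 7/8; 29/32; 117/128; 235/256; 471/512; 943/1024 | 3773/4096; 1887/2048; 59/64; 15/16; 1 } gives 7545/8192
edge 15 of 15 (RED): { 0; 1/2; 3/4; 7/8; 29/32; 117/128; 235/256; 471/512; 943/1024 | 7545/8192; 3773/4096; 1887/2048; 59/64; 15/16; 1 } gives 15089/16384

15089/16384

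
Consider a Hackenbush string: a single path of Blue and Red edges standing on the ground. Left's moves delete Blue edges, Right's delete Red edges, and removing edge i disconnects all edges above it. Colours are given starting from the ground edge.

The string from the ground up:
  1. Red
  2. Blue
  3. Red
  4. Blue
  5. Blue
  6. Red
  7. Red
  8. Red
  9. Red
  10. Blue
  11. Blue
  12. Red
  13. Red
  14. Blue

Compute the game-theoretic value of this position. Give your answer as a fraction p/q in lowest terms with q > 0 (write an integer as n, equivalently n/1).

step 1: add Red to get R; options L={ none } R={ 0 } = -1
step 2: add Blue to get RB; options L={ -1 } R={ 0 } = -1/2
step 3: add Red to get RBR; options L={ -1 } R={ -1/2 0 } = -3/4
step 4: add Blue to get RBRB; options L={ -1 -3/4 } R={ -1/2 0 } = -5/8
step 5: add Blue to get RBRBB; options L={ -1 -3/4 -5/8 } R={ -1/2 0 } = -9/16
step 6: add Red to get RBRBBR; options L={ -1 -3/4 -5/8 } R={ -9/16 -1/2 0 } = -19/32
step 7: add Red to get RBRBBRR; options L={ -1 -3/4 -5/8 } R={ -19/32 -9/16 -1/2 0 } = -39/64
step 8: add Red to get RBRBBRRR; options L={ -1 -3/4 -5/8 } R={ -39/64 -19/32 -9/16 -1/2 0 } = -79/128
step 9: add Red to get RBRBBRRRR; options L={ -1 -3/4 -5/8 } R={ -79/128 -39/64 -19/32 -9/16 -1/2 0 } = -159/256
step 10: add Blue to get RBRBBRRRRB; options L={ -1 -3/4 -5/8 -159/256 } R={ -79/128 -39/64 -19/32 -9/16 -1/2 0 } = -317/512
step 11: add Blue to get RBRBBRRRRBB; options L={ -1 -3/4 -5/8 -159/256 -317/512 } R={ -79/128 -39/64 -19/32 -9/16 -1/2 0 } = -633/1024
step 12: add Red to get RBRBBRRRRBBR; options L={ -1 -3/4 -5/8 -159/256 -317/512 } R={ -633/1024 -79/128 -39/64 -19/32 -9/16 -1/2 0 } = -1267/2048
step 13: add Red to get RBRBBRRRRBBRR; options L={ -1 -3/4 -5/8 -159/256 -317/512 } R={ -1267/2048 -633/1024 -79/128 -39/64 -19/32 -9/16 -1/2 0 } = -2535/4096
step 14: add Blue to get RBRBBRRRRBBRRB; options L={ -1 -3/4 -5/8 -159/256 -317/512 -2535/4096 } R={ -1267/2048 -633/1024 -79/128 -39/64 -19/32 -9/16 -1/2 0 } = -5069/8192

-5069/8192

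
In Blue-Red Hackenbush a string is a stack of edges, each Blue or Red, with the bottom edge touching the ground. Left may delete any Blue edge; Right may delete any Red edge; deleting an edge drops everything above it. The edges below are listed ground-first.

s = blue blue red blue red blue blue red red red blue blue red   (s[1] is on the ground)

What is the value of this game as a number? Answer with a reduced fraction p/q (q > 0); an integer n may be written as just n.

Prefix values for blue blue red blue red blue blue red red red blue blue red via {L|R} + simplicity:
1 of 13 · b · max L 0 · min R +∞ gives 1
2 of 13 · bb · max L 1 · min R +∞ gives 2
3 of 13 · bbr · max L 1 · min R 2 gives 3/2
4 of 13 · bbrb · max L 3/2 · min R 2 gives 7/4
5 of 13 · bbrbr · max L 3/2 · min R 7/4 gives 13/8
6 of 13 · bbrbrb · max L 13/8 · min R 7/4 gives 27/16
7 of 13 · bbrbrbb · max L 27/16 · min R 7/4 gives 55/32
8 of 13 · bbrbrbbr · max L 27/16 · min R 55/32 gives 109/64
9 of 13 · bbrbrbbrr · max L 27/16 · min R 109/64 gives 217/128
10 of 13 · bbrbrbbrrr · max L 27/16 · min R 217/128 gives 433/256
11 of 13 · bbrbrbbrrrb · max L 433/256 · min R 217/128 gives 867/512
12 of 13 · bbrbrbbrrrbb · max L 867/512 · min R 217/128 gives 1735/1024
13 of 13 · bbrbrbbrrrbbr · max L 867/512 · min R 1735/1024 gives 3469/2048

3469/2048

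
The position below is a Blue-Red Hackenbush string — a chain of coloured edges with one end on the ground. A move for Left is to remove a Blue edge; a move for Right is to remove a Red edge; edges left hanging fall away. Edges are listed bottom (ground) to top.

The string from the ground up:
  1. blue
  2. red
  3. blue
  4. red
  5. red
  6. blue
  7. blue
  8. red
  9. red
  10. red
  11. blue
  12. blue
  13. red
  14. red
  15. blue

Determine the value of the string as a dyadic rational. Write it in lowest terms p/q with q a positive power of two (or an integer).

9779/16384

value_1 [b]  L=[0]  R=[]  → 1
value_2 [br]  L=[0]  R=[1]  → 1/2
value_3 [brb]  L=[0; 1/2]  R=[1]  → 3/4
value_4 [brbr]  L=[0; 1/2]  R=[3/4; 1]  → 5/8
value_5 [brbrr]  L=[0; 1/2]  R=[5/8; 3/4; 1]  → 9/16
value_6 [brbrrb]  L=[0; 1/2; 9/16]  R=[5/8; 3/4; 1]  → 19/32
value_7 [brbrrbb]  L=[0; 1/2; 9/16; 19/32]  R=[5/8; 3/4; 1]  → 39/64
value_8 [brbrrbbr]  L=[0; 1/2; 9/16; 19/32]  R=[39/64; 5/8; 3/4; 1]  → 77/128
value_9 [brbrrbbrr]  L=[0; 1/2; 9/16; 19/32]  R=[77/128; 39/64; 5/8; 3/4; 1]  → 153/256
value_10 [brbrrbbrrr]  L=[0; 1/2; 9/16; 19/32]  R=[153/256; 77/128; 39/64; 5/8; 3/4; 1]  → 305/512
value_11 [brbrrbbrrrb]  L=[0; 1/2; 9/16; 19/32; 305/512]  R=[153/256; 77/128; 39/64; 5/8; 3/4; 1]  → 611/1024
value_12 [brbrrbbrrrbb]  L=[0; 1/2; 9/16; 19/32; 305/512; 611/1024]  R=[153/256; 77/128; 39/64; 5/8; 3/4; 1]  → 1223/2048
value_13 [brbrrbbrrrbbr]  L=[0; 1/2; 9/16; 19/32; 305/512; 611/1024]  R=[1223/2048; 153/256; 77/128; 39/64; 5/8; 3/4; 1]  → 2445/4096
value_14 [brbrrbbrrrbbrr]  L=[0; 1/2; 9/16; 19/32; 305/512; 611/1024]  R=[2445/4096; 1223/2048; 153/256; 77/128; 39/64; 5/8; 3/4; 1]  → 4889/8192
value_15 [brbrrbbrrrbbrrb]  L=[0; 1/2; 9/16; 19/32; 305/512; 611/1024; 4889/8192]  R=[2445/4096; 1223/2048; 153/256; 77/128; 39/64; 5/8; 3/4; 1]  → 9779/16384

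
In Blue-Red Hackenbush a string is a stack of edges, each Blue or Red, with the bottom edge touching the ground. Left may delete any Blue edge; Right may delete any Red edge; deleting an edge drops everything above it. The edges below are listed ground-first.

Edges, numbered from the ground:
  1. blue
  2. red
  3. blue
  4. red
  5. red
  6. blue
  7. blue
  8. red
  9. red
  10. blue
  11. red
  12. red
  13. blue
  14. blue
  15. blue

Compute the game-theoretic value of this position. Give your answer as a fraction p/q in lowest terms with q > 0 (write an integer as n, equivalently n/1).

step 1: add blue to get b; options L={ 0 } R={  } => 1
step 2: add red to get br; options L={ 0 } R={ 1 } => 1/2
step 3: add blue to get brb; options L={ 0, 1/2 } R={ 1 } => 3/4
step 4: add red to get brbr; options L={ 0, 1/2 } R={ 3/4, 1 } => 5/8
step 5: add red to get brbrr; options L={ 0, 1/2 } R={ 5/8, 3/4, 1 } => 9/16
step 6: add blue to get brbrrb; options L={ 0, 1/2, 9/16 } R={ 5/8, 3/4, 1 } => 19/32
step 7: add blue to get brbrrbb; options L={ 0, 1/2, 9/16, 19/32 } R={ 5/8, 3/4, 1 } => 39/64
step 8: add red to get brbrrbbr; options L={ 0, 1/2, 9/16, 19/32 } R={ 39/64, 5/8, 3/4, 1 } => 77/128
step 9: add red to get brbrrbbrr; options L={ 0, 1/2, 9/16, 19/32 } R={ 77/128, 39/64, 5/8, 3/4, 1 } => 153/256
step 10: add blue to get brbrrbbrrb; options L={ 0, 1/2, 9/16, 19/32, 153/256 } R={ 77/128, 39/64, 5/8, 3/4, 1 } => 307/512
step 11: add red to get brbrrbbrrbr; options L={ 0, 1/2, 9/16, 19/32, 153/256 } R={ 307/512, 77/128, 39/64, 5/8, 3/4, 1 } => 613/1024
step 12: add red to get brbrrbbrrbrr; options L={ 0, 1/2, 9/16, 19/32, 153/256 } R={ 613/1024, 307/512, 77/128, 39/64, 5/8, 3/4, 1 } => 1225/2048
step 13: add blue to get brbrrbbrrbrrb; options L={ 0, 1/2, 9/16, 19/32, 153/256, 1225/2048 } R={ 613/1024, 307/512, 77/128, 39/64, 5/8, 3/4, 1 } => 2451/4096
step 14: add blue to get brbrrbbrrbrrbb; options L={ 0, 1/2, 9/16, 19/32, 153/256, 1225/2048, 2451/4096 } R={ 613/1024, 307/512, 77/128, 39/64, 5/8, 3/4, 1 } => 4903/8192
step 15: add blue to get brbrrbbrrbrrbbb; options L={ 0, 1/2, 9/16, 19/32, 153/256, 1225/2048, 2451/4096, 4903/8192 } R={ 613/1024, 307/512, 77/128, 39/64, 5/8, 3/4, 1 } => 9807/16384

9807/16384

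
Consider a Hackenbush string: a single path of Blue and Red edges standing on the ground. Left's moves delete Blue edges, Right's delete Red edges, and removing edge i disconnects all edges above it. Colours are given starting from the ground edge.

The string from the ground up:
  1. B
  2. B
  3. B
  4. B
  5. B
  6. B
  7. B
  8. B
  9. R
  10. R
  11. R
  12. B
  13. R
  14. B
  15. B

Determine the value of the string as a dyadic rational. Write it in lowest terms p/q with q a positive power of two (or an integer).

edge 1 of 15 (B): { 0 | none } => 1
edge 2 of 15 (B): { 0,1 | none } => 2
edge 3 of 15 (B): { 0,1,2 | none } => 3
edge 4 of 15 (B): { 0,1,2,3 | none } => 4
edge 5 of 15 (B): { 0,1,2,3,4 | none } => 5
edge 6 of 15 (B): { 0,1,2,3,4,5 | none } => 6
edge 7 of 15 (B): { 0,1,2,3,4,5,6 | none } => 7
edge 8 of 15 (B): { 0,1,2,3,4,5,6,7 | none } => 8
edge 9 of 15 (R): { 0,1,2,3,4,5,6,7 | 8 } => 15/2
edge 10 of 15 (R): { 0,1,2,3,4,5,6,7 | 15/2,8 } => 29/4
edge 11 of 15 (R): { 0,1,2,3,4,5,6,7 | 29/4,15/2,8 } => 57/8
edge 12 of 15 (B): { 0,1,2,3,4,5,6,7,57/8 | 29/4,15/2,8 } => 115/16
edge 13 of 15 (R): { 0,1,2,3,4,5,6,7,57/8 | 115/16,29/4,15/2,8 } => 229/32
edge 14 of 15 (B): { 0,1,2,3,4,5,6,7,57/8,229/32 | 115/16,29/4,15/2,8 } => 459/64
edge 15 of 15 (B): { 0,1,2,3,4,5,6,7,57/8,229/32,459/64 | 115/16,29/4,15/2,8 } => 919/128

919/128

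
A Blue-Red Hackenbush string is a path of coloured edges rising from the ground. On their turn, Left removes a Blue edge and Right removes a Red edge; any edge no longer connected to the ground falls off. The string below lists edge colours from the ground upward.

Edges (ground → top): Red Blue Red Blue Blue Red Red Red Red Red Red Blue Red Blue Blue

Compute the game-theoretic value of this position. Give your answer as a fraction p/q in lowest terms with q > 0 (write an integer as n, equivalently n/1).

edge 1 of 15 (Red): { · | 0 } gives -1
edge 2 of 15 (Blue): { -1 | 0 } gives -1/2
edge 3 of 15 (Red): { -1 | -1/2; 0 } gives -3/4
edge 4 of 15 (Blue): { -1; -3/4 | -1/2; 0 } gives -5/8
edge 5 of 15 (Blue): { -1; -3/4; -5/8 | -1/2; 0 } gives -9/16
edge 6 of 15 (Red): { -1; -3/4; -5/8 | -9/16; -1/2; 0 } gives -19/32
edge 7 of 15 (Red): { -1; -3/4; -5/8 | -19/32; -9/16; -1/2; 0 } gives -39/64
edge 8 of 15 (Red): { -1; -3/4; -5/8 | -39/64; -19/32; -9/16; -1/2; 0 } gives -79/128
edge 9 of 15 (Red): { -1; -3/4; -5/8 | -79/128; -39/64; -19/32; -9/16; -1/2; 0 } gives -159/256
edge 10 of 15 (Red): { -1; -3/4; -5/8 | -159/256; -79/128; -39/64; -19/32; -9/16; -1/2; 0 } gives -319/512
edge 11 of 15 (Red): { -1; -3/4; -5/8 | -319/512; -159/256; -79/128; -39/64; -19/32; -9/16; -1/2; 0 } gives -639/1024
edge 12 of 15 (Blue): { -1; -3/4; -5/8; -639/1024 | -319/512; -159/256; -79/128; -39/64; -19/32; -9/16; -1/2; 0 } gives -1277/2048
edge 13 of 15 (Red): { -1; -3/4; -5/8; -639/1024 | -1277/2048; -319/512; -159/256; -79/128; -39/64; -19/32; -9/16; -1/2; 0 } gives -2555/4096
edge 14 of 15 (Blue): { -1; -3/4; -5/8; -639/1024; -2555/4096 | -1277/2048; -319/512; -159/256; -79/128; -39/64; -19/32; -9/16; -1/2; 0 } gives -5109/8192
edge 15 of 15 (Blue): { -1; -3/4; -5/8; -639/1024; -2555/4096; -5109/8192 | -1277/2048; -319/512; -159/256; -79/128; -39/64; -19/32; -9/16; -1/2; 0 } gives -10217/16384

-10217/16384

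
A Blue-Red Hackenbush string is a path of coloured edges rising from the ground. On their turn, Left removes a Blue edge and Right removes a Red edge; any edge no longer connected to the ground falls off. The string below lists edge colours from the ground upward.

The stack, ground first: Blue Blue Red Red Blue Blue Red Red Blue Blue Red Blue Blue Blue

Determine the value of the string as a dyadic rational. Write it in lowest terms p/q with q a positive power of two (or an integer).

Recurse on prefixes of the 14-edge string Blue Blue Red Red Blue Blue Red Red Blue Blue Red Blue Blue Blue:
step 1: add Blue to get B; options L={ 0 } R={ none } gives 1
step 2: add Blue to get BB; options L={ 0,1 } R={ none } gives 2
step 3: add Red to get BBR; options L={ 0,1 } R={ 2 } gives 3/2
step 4: add Red to get BBRR; options L={ 0,1 } R={ 3/2,2 } gives 5/4
step 5: add Blue to get BBRRB; options L={ 0,1,5/4 } R={ 3/2,2 } gives 11/8
step 6: add Blue to get BBRRBB; options L={ 0,1,5/4,11/8 } R={ 3/2,2 } gives 23/16
step 7: add Red to get BBRRBBR; options L={ 0,1,5/4,11/8 } R={ 23/16,3/2,2 } gives 45/32
step 8: add Red to get BBRRBBRR; options L={ 0,1,5/4,11/8 } R={ 45/32,23/16,3/2,2 } gives 89/64
step 9: add Blue to get BBRRBBRRB; options L={ 0,1,5/4,11/8,89/64 } R={ 45/32,23/16,3/2,2 } gives 179/128
step 10: add Blue to get BBRRBBRRBB; options L={ 0,1,5/4,11/8,89/64,179/128 } R={ 45/32,23/16,3/2,2 } gives 359/256
step 11: add Red to get BBRRBBRRBBR; options L={ 0,1,5/4,11/8,89/64,179/128 } R={ 359/256,45/32,23/16,3/2,2 } gives 717/512
step 12: add Blue to get BBRRBBRRBBRB; options L={ 0,1,5/4,11/8,89/64,179/128,717/512 } R={ 359/256,45/32,23/16,3/2,2 } gives 1435/1024
step 13: add Blue to get BBRRBBRRBBRBB; options L={ 0,1,5/4,11/8,89/64,179/128,717/512,1435/1024 } R={ 359/256,45/32,23/16,3/2,2 } gives 2871/2048
step 14: add Blue to get BBRRBBRRBBRBBB; options L={ 0,1,5/4,11/8,89/64,179/128,717/512,1435/1024,2871/2048 } R={ 359/256,45/32,23/16,3/2,2 } gives 5743/4096

5743/4096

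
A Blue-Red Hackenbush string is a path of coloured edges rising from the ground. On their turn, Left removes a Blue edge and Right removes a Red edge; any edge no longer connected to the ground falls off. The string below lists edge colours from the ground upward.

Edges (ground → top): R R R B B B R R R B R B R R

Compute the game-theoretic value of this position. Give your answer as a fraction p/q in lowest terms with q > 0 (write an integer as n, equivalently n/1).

-4567/2048

Prefix values for R R R B B B R R R B R B R R via {L|R} + simplicity:
R: Left { · }, Right { 0 } => simplest -1
RR: Left { · }, Right { -1 0 } => simplest -2
RRR: Left { · }, Right { -2 -1 0 } => simplest -3
RRRB: Left { -3 }, Right { -2 -1 0 } => simplest -5/2
RRRBB: Left { -3 -5/2 }, Right { -2 -1 0 } => simplest -9/4
RRRBBB: Left { -3 -5/2 -9/4 }, Right { -2 -1 0 } => simplest -17/8
RRRBBBR: Left { -3 -5/2 -9/4 }, Right { -17/8 -2 -1 0 } => simplest -35/16
RRRBBBRR: Left { -3 -5/2 -9/4 }, Right { -35/16 -17/8 -2 -1 0 } => simplest -71/32
RRRBBBRRR: Left { -3 -5/2 -9/4 }, Right { -71/32 -35/16 -17/8 -2 -1 0 } => simplest -143/64
RRRBBBRRRB: Left { -3 -5/2 -9/4 -143/64 }, Right { -71/32 -35/16 -17/8 -2 -1 0 } => simplest -285/128
RRRBBBRRRBR: Left { -3 -5/2 -9/4 -143/64 }, Right { -285/128 -71/32 -35/16 -17/8 -2 -1 0 } => simplest -571/256
RRRBBBRRRBRB: Left { -3 -5/2 -9/4 -143/64 -571/256 }, Right { -285/128 -71/32 -35/16 -17/8 -2 -1 0 } => simplest -1141/512
RRRBBBRRRBRBR: Left { -3 -5/2 -9/4 -143/64 -571/256 }, Right { -1141/512 -285/128 -71/32 -35/16 -17/8 -2 -1 0 } => simplest -2283/1024
RRRBBBRRRBRBRR: Left { -3 -5/2 -9/4 -143/64 -571/256 }, Right { -2283/1024 -1141/512 -285/128 -71/32 -35/16 -17/8 -2 -1 0 } => simplest -4567/2048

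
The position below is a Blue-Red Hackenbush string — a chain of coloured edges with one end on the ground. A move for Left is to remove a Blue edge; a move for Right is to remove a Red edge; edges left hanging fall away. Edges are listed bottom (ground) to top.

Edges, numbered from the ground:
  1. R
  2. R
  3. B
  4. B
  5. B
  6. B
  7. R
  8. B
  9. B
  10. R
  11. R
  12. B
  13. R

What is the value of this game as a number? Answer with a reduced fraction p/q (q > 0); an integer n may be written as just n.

step 1: add R to get R; options L={ — } R={ 0 } gives -1
step 2: add R to get RR; options L={ — } R={ -1, 0 } gives -2
step 3: add B to get RRB; options L={ -2 } R={ -1, 0 } gives -3/2
step 4: add B to get RRBB; options L={ -2, -3/2 } R={ -1, 0 } gives -5/4
step 5: add B to get RRBBB; options L={ -2, -3/2, -5/4 } R={ -1, 0 } gives -9/8
step 6: add B to get RRBBBB; options L={ -2, -3/2, -5/4, -9/8 } R={ -1, 0 } gives -17/16
step 7: add R to get RRBBBBR; options L={ -2, -3/2, -5/4, -9/8 } R={ -17/16, -1, 0 } gives -35/32
step 8: add B to get RRBBBBRB; options L={ -2, -3/2, -5/4, -9/8, -35/32 } R={ -17/16, -1, 0 } gives -69/64
step 9: add B to get RRBBBBRBB; options L={ -2, -3/2, -5/4, -9/8, -35/32, -69/64 } R={ -17/16, -1, 0 } gives -137/128
step 10: add R to get RRBBBBRBBR; options L={ -2, -3/2, -5/4, -9/8, -35/32, -69/64 } R={ -137/128, -17/16, -1, 0 } gives -275/256
step 11: add R to get RRBBBBRBBRR; options L={ -2, -3/2, -5/4, -9/8, -35/32, -69/64 } R={ -275/256, -137/128, -17/16, -1, 0 } gives -551/512
step 12: add B to get RRBBBBRBBRRB; options L={ -2, -3/2, -5/4, -9/8, -35/32, -69/64, -551/512 } R={ -275/256, -137/128, -17/16, -1, 0 } gives -1101/1024
step 13: add R to get RRBBBBRBBRRBR; options L={ -2, -3/2, -5/4, -9/8, -35/32, -69/64, -551/512 } R={ -1101/1024, -275/256, -137/128, -17/16, -1, 0 } gives -2203/2048

-2203/2048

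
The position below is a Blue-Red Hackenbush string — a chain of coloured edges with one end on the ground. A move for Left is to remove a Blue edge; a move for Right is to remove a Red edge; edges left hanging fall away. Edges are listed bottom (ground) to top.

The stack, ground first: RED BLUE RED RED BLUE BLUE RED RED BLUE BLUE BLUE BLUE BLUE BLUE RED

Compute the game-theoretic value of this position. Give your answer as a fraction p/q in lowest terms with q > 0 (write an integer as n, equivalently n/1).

-13059/16384

g(R) = { none | 0 } => -1
g(RB) = { -1 | 0 } => -1/2
g(RBR) = { -1 | -1/2,0 } => -3/4
g(RBRR) = { -1 | -3/4,-1/2,0 } => -7/8
g(RBRRB) = { -1,-7/8 | -3/4,-1/2,0 } => -13/16
g(RBRRBB) = { -1,-7/8,-13/16 | -3/4,-1/2,0 } => -25/32
g(RBRRBBR) = { -1,-7/8,-13/16 | -25/32,-3/4,-1/2,0 } => -51/64
g(RBRRBBRR) = { -1,-7/8,-13/16 | -51/64,-25/32,-3/4,-1/2,0 } => -103/128
g(RBRRBBRRB) = { -1,-7/8,-13/16,-103/128 | -51/64,-25/32,-3/4,-1/2,0 } => -205/256
g(RBRRBBRRBB) = { -1,-7/8,-13/16,-103/128,-205/256 | -51/64,-25/32,-3/4,-1/2,0 } => -409/512
g(RBRRBBRRBBB) = { -1,-7/8,-13/16,-103/128,-205/256,-409/512 | -51/64,-25/32,-3/4,-1/2,0 } => -817/1024
g(RBRRBBRRBBBB) = { -1,-7/8,-13/16,-103/128,-205/256,-409/512,-817/1024 | -51/64,-25/32,-3/4,-1/2,0 } => -1633/2048
g(RBRRBBRRBBBBB) = { -1,-7/8,-13/16,-103/128,-205/256,-409/512,-817/1024,-1633/2048 | -51/64,-25/32,-3/4,-1/2,0 } => -3265/4096
g(RBRRBBRRBBBBBB) = { -1,-7/8,-13/16,-103/128,-205/256,-409/512,-817/1024,-1633/2048,-3265/4096 | -51/64,-25/32,-3/4,-1/2,0 } => -6529/8192
g(RBRRBBRRBBBBBBR) = { -1,-7/8,-13/16,-103/128,-205/256,-409/512,-817/1024,-1633/2048,-3265/4096 | -6529/8192,-51/64,-25/32,-3/4,-1/2,0 } => -13059/16384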